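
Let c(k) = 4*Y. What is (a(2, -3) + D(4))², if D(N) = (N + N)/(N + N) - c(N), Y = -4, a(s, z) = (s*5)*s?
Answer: 1369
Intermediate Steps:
a(s, z) = 5*s² (a(s, z) = (5*s)*s = 5*s²)
c(k) = -16 (c(k) = 4*(-4) = -16)
D(N) = 17 (D(N) = (N + N)/(N + N) - 1*(-16) = (2*N)/((2*N)) + 16 = (2*N)*(1/(2*N)) + 16 = 1 + 16 = 17)
(a(2, -3) + D(4))² = (5*2² + 17)² = (5*4 + 17)² = (20 + 17)² = 37² = 1369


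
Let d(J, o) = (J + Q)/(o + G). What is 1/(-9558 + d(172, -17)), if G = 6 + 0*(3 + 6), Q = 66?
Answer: -11/105376 ≈ -0.00010439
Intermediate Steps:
G = 6 (G = 6 + 0*9 = 6 + 0 = 6)
d(J, o) = (66 + J)/(6 + o) (d(J, o) = (J + 66)/(o + 6) = (66 + J)/(6 + o))
1/(-9558 + d(172, -17)) = 1/(-9558 + (66 + 172)/(6 - 17)) = 1/(-9558 + 238/(-11)) = 1/(-9558 - 1/11*238) = 1/(-9558 - 238/11) = 1/(-105376/11) = -11/105376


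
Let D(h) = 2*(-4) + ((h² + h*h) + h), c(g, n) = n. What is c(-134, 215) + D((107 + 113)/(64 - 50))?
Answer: 35113/49 ≈ 716.59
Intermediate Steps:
D(h) = -8 + h + 2*h² (D(h) = -8 + ((h² + h²) + h) = -8 + (2*h² + h) = -8 + (h + 2*h²) = -8 + h + 2*h²)
c(-134, 215) + D((107 + 113)/(64 - 50)) = 215 + (-8 + (107 + 113)/(64 - 50) + 2*((107 + 113)/(64 - 50))²) = 215 + (-8 + 220/14 + 2*(220/14)²) = 215 + (-8 + 220*(1/14) + 2*(220*(1/14))²) = 215 + (-8 + 110/7 + 2*(110/7)²) = 215 + (-8 + 110/7 + 2*(12100/49)) = 215 + (-8 + 110/7 + 24200/49) = 215 + 24578/49 = 35113/49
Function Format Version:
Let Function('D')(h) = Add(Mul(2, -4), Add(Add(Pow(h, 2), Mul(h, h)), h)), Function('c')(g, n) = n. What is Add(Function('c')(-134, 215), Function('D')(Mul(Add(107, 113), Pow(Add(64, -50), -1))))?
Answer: Rational(35113, 49) ≈ 716.59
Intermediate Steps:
Function('D')(h) = Add(-8, h, Mul(2, Pow(h, 2))) (Function('D')(h) = Add(-8, Add(Add(Pow(h, 2), Pow(h, 2)), h)) = Add(-8, Add(Mul(2, Pow(h, 2)), h)) = Add(-8, Add(h, Mul(2, Pow(h, 2)))) = Add(-8, h, Mul(2, Pow(h, 2))))
Add(Function('c')(-134, 215), Function('D')(Mul(Add(107, 113), Pow(Add(64, -50), -1)))) = Add(215, Add(-8, Mul(Add(107, 113), Pow(Add(64, -50), -1)), Mul(2, Pow(Mul(Add(107, 113), Pow(Add(64, -50), -1)), 2)))) = Add(215, Add(-8, Mul(220, Pow(14, -1)), Mul(2, Pow(Mul(220, Pow(14, -1)), 2)))) = Add(215, Add(-8, Mul(220, Rational(1, 14)), Mul(2, Pow(Mul(220, Rational(1, 14)), 2)))) = Add(215, Add(-8, Rational(110, 7), Mul(2, Pow(Rational(110, 7), 2)))) = Add(215, Add(-8, Rational(110, 7), Mul(2, Rational(12100, 49)))) = Add(215, Add(-8, Rational(110, 7), Rational(24200, 49))) = Add(215, Rational(24578, 49)) = Rational(35113, 49)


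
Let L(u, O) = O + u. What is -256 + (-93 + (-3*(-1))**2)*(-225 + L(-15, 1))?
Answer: 19820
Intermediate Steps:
-256 + (-93 + (-3*(-1))**2)*(-225 + L(-15, 1)) = -256 + (-93 + (-3*(-1))**2)*(-225 + (1 - 15)) = -256 + (-93 + 3**2)*(-225 - 14) = -256 + (-93 + 9)*(-239) = -256 - 84*(-239) = -256 + 20076 = 19820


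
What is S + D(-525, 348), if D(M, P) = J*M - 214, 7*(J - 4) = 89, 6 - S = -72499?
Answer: 63516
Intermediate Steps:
S = 72505 (S = 6 - 1*(-72499) = 6 + 72499 = 72505)
J = 117/7 (J = 4 + (⅐)*89 = 4 + 89/7 = 117/7 ≈ 16.714)
D(M, P) = -214 + 117*M/7 (D(M, P) = 117*M/7 - 214 = -214 + 117*M/7)
S + D(-525, 348) = 72505 + (-214 + (117/7)*(-525)) = 72505 + (-214 - 8775) = 72505 - 8989 = 63516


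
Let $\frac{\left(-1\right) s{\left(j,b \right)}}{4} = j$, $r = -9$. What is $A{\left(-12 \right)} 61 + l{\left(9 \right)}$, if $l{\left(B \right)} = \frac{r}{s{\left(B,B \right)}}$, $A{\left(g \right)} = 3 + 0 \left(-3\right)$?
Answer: $\frac{733}{4} \approx 183.25$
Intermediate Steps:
$s{\left(j,b \right)} = - 4 j$
$A{\left(g \right)} = 3$ ($A{\left(g \right)} = 3 + 0 = 3$)
$l{\left(B \right)} = \frac{9}{4 B}$ ($l{\left(B \right)} = - \frac{9}{\left(-4\right) B} = - 9 \left(- \frac{1}{4 B}\right) = \frac{9}{4 B}$)
$A{\left(-12 \right)} 61 + l{\left(9 \right)} = 3 \cdot 61 + \frac{9}{4 \cdot 9} = 183 + \frac{9}{4} \cdot \frac{1}{9} = 183 + \frac{1}{4} = \frac{733}{4}$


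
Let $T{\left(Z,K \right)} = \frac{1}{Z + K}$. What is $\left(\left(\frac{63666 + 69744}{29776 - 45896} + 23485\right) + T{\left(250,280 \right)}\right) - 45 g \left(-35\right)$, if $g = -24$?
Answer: $- \frac{6118616259}{427180} \approx -14323.0$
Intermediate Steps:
$T{\left(Z,K \right)} = \frac{1}{K + Z}$
$\left(\left(\frac{63666 + 69744}{29776 - 45896} + 23485\right) + T{\left(250,280 \right)}\right) - 45 g \left(-35\right) = \left(\left(\frac{63666 + 69744}{29776 - 45896} + 23485\right) + \frac{1}{280 + 250}\right) - 45 \left(-24\right) \left(-35\right) = \left(\left(\frac{133410}{-16120} + 23485\right) + \frac{1}{530}\right) - \left(-1080\right) \left(-35\right) = \left(\left(133410 \left(- \frac{1}{16120}\right) + 23485\right) + \frac{1}{530}\right) - 37800 = \left(\left(- \frac{13341}{1612} + 23485\right) + \frac{1}{530}\right) - 37800 = \left(\frac{37844479}{1612} + \frac{1}{530}\right) - 37800 = \frac{10028787741}{427180} - 37800 = - \frac{6118616259}{427180}$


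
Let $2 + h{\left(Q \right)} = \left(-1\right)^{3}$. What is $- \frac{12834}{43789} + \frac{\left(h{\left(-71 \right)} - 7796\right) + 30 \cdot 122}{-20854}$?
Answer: $- \frac{86397565}{913175806} \approx -0.094612$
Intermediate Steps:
$h{\left(Q \right)} = -3$ ($h{\left(Q \right)} = -2 + \left(-1\right)^{3} = -2 - 1 = -3$)
$- \frac{12834}{43789} + \frac{\left(h{\left(-71 \right)} - 7796\right) + 30 \cdot 122}{-20854} = - \frac{12834}{43789} + \frac{\left(-3 - 7796\right) + 30 \cdot 122}{-20854} = \left(-12834\right) \frac{1}{43789} + \left(-7799 + 3660\right) \left(- \frac{1}{20854}\right) = - \frac{12834}{43789} - - \frac{4139}{20854} = - \frac{12834}{43789} + \frac{4139}{20854} = - \frac{86397565}{913175806}$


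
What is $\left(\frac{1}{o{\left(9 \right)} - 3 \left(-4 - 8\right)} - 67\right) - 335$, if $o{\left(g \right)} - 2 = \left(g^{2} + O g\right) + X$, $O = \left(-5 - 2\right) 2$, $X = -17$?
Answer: $- \frac{9649}{24} \approx -402.04$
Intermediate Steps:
$O = -14$ ($O = \left(-7\right) 2 = -14$)
$o{\left(g \right)} = -15 + g^{2} - 14 g$ ($o{\left(g \right)} = 2 - \left(17 - g^{2} + 14 g\right) = -15 + g^{2} - 14 g$)
$\left(\frac{1}{o{\left(9 \right)} - 3 \left(-4 - 8\right)} - 67\right) - 335 = \left(\frac{1}{\left(-15 + 9^{2} - 126\right) - 3 \left(-4 - 8\right)} - 67\right) - 335 = \left(\frac{1}{\left(-15 + 81 - 126\right) - -36} - 67\right) - 335 = \left(\frac{1}{-60 + 36} - 67\right) - 335 = \left(\frac{1}{-24} - 67\right) - 335 = \left(- \frac{1}{24} - 67\right) - 335 = - \frac{1609}{24} - 335 = - \frac{9649}{24}$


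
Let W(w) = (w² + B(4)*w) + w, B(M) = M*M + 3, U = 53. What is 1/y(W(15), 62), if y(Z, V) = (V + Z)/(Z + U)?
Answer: 578/587 ≈ 0.98467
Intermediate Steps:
B(M) = 3 + M² (B(M) = M² + 3 = 3 + M²)
W(w) = w² + 20*w (W(w) = (w² + (3 + 4²)*w) + w = (w² + (3 + 16)*w) + w = (w² + 19*w) + w = w² + 20*w)
y(Z, V) = (V + Z)/(53 + Z) (y(Z, V) = (V + Z)/(Z + 53) = (V + Z)/(53 + Z))
1/y(W(15), 62) = 1/((62 + 15*(20 + 15))/(53 + 15*(20 + 15))) = 1/((62 + 15*35)/(53 + 15*35)) = 1/((62 + 525)/(53 + 525)) = 1/(587/578) = 578/587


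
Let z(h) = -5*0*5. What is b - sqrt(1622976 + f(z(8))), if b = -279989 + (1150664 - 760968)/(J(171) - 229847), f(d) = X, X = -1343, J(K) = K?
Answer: -16076785815/57419 - sqrt(1621633) ≈ -2.8126e+5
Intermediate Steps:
z(h) = 0 (z(h) = 0*5 = 0)
f(d) = -1343
b = -16076785815/57419 (b = -279989 + (1150664 - 760968)/(171 - 229847) = -279989 + 389696/(-229676) = -279989 + 389696*(-1/229676) = -279989 - 97424/57419 = -16076785815/57419 ≈ -2.7999e+5)
b - sqrt(1622976 + f(z(8))) = -16076785815/57419 - sqrt(1622976 - 1343) = -16076785815/57419 - sqrt(1621633)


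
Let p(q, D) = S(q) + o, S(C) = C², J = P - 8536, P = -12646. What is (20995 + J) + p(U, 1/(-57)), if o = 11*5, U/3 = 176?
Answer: 278652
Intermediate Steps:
U = 528 (U = 3*176 = 528)
J = -21182 (J = -12646 - 8536 = -21182)
o = 55
p(q, D) = 55 + q² (p(q, D) = q² + 55 = 55 + q²)
(20995 + J) + p(U, 1/(-57)) = (20995 - 21182) + (55 + 528²) = -187 + (55 + 278784) = -187 + 278839 = 278652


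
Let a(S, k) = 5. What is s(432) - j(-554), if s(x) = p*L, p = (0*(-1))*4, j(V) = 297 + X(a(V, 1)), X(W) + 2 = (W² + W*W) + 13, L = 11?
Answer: -358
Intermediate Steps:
X(W) = 11 + 2*W² (X(W) = -2 + ((W² + W*W) + 13) = -2 + ((W² + W²) + 13) = -2 + (2*W² + 13) = -2 + (13 + 2*W²) = 11 + 2*W²)
j(V) = 358 (j(V) = 297 + (11 + 2*5²) = 297 + (11 + 2*25) = 297 + (11 + 50) = 297 + 61 = 358)
p = 0 (p = 0*4 = 0)
s(x) = 0 (s(x) = 0*11 = 0)
s(432) - j(-554) = 0 - 1*358 = 0 - 358 = -358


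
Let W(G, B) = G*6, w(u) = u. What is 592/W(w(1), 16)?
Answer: 296/3 ≈ 98.667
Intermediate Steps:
W(G, B) = 6*G
592/W(w(1), 16) = 592/((6*1)) = 592/6 = 592*(⅙) = 296/3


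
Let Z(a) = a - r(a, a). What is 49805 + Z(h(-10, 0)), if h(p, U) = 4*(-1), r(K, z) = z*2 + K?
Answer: 49813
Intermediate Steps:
r(K, z) = K + 2*z (r(K, z) = 2*z + K = K + 2*z)
h(p, U) = -4
Z(a) = -2*a (Z(a) = a - (a + 2*a) = a - 3*a = -2*a)
49805 + Z(h(-10, 0)) = 49805 - 2*(-4) = 49805 + 8 = 49813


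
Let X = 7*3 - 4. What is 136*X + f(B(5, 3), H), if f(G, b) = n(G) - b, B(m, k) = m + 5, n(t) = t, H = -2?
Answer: 2324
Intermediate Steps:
B(m, k) = 5 + m
f(G, b) = G - b
X = 17 (X = 21 - 4 = 17)
136*X + f(B(5, 3), H) = 136*17 + ((5 + 5) - 1*(-2)) = 2312 + (10 + 2) = 2312 + 12 = 2324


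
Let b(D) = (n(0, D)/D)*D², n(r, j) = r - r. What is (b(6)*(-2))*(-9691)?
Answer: 0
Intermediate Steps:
n(r, j) = 0
b(D) = 0 (b(D) = (0/D)*D² = 0*D² = 0)
(b(6)*(-2))*(-9691) = (0*(-2))*(-9691) = 0*(-9691) = 0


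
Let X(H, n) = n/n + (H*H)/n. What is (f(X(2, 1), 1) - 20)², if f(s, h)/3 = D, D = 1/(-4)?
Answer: 6889/16 ≈ 430.56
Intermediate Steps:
D = -¼ ≈ -0.25000
X(H, n) = 1 + H²/n
f(s, h) = -¾ (f(s, h) = 3*(-¼) = -¾)
(f(X(2, 1), 1) - 20)² = (-¾ - 20)² = (-83/4)² = 6889/16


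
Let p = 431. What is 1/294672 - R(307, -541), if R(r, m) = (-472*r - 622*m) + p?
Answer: -56585569487/294672 ≈ -1.9203e+5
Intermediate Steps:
R(r, m) = 431 - 622*m - 472*r (R(r, m) = (-472*r - 622*m) + 431 = (-622*m - 472*r) + 431 = 431 - 622*m - 472*r)
1/294672 - R(307, -541) = 1/294672 - (431 - 622*(-541) - 472*307) = 1/294672 - (431 + 336502 - 144904) = 1/294672 - 1*192029 = 1/294672 - 192029 = -56585569487/294672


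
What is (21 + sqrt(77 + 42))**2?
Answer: (21 + sqrt(119))**2 ≈ 1018.2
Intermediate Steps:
(21 + sqrt(77 + 42))**2 = (21 + sqrt(119))**2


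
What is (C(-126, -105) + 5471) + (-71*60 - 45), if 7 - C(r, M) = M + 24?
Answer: 1254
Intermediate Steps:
C(r, M) = -17 - M (C(r, M) = 7 - (M + 24) = 7 - (24 + M) = 7 + (-24 - M) = -17 - M)
(C(-126, -105) + 5471) + (-71*60 - 45) = ((-17 - 1*(-105)) + 5471) + (-71*60 - 45) = ((-17 + 105) + 5471) + (-4260 - 45) = (88 + 5471) - 4305 = 5559 - 4305 = 1254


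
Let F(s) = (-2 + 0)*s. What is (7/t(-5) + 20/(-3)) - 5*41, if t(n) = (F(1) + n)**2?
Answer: -4442/21 ≈ -211.52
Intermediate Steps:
F(s) = -2*s
t(n) = (-2 + n)**2 (t(n) = (-2*1 + n)**2 = (-2 + n)**2)
(7/t(-5) + 20/(-3)) - 5*41 = (7/((-2 - 5)**2) + 20/(-3)) - 5*41 = (7/((-7)**2) + 20*(-1/3)) - 205 = (7/49 - 20/3) - 205 = (7*(1/49) - 20/3) - 205 = (1/7 - 20/3) - 205 = -137/21 - 205 = -4442/21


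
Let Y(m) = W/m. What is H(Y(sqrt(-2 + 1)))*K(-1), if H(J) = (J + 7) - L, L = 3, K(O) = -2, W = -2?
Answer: -8 - 4*I ≈ -8.0 - 4.0*I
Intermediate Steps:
Y(m) = -2/m
H(J) = 4 + J (H(J) = (J + 7) - 1*3 = (7 + J) - 3 = 4 + J)
H(Y(sqrt(-2 + 1)))*K(-1) = (4 - 2/sqrt(-2 + 1))*(-2) = (4 - 2*(-I))*(-2) = (4 - (-2)*I)*(-2) = (4 + 2*I)*(-2) = -8 - 4*I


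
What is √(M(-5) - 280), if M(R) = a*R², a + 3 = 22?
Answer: √195 ≈ 13.964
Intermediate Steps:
a = 19 (a = -3 + 22 = 19)
M(R) = 19*R²
√(M(-5) - 280) = √(19*(-5)² - 280) = √(19*25 - 280) = √(475 - 280) = √195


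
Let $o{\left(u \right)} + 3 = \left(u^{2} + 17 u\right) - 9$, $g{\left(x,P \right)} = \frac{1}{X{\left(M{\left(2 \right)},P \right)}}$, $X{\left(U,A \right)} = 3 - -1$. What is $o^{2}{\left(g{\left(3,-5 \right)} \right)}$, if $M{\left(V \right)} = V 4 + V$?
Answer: $\frac{15129}{256} \approx 59.098$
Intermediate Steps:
$M{\left(V \right)} = 5 V$ ($M{\left(V \right)} = 4 V + V = 5 V$)
$X{\left(U,A \right)} = 4$ ($X{\left(U,A \right)} = 3 + 1 = 4$)
$g{\left(x,P \right)} = \frac{1}{4}$
$o{\left(u \right)} = -12 + u^{2} + 17 u$ ($o{\left(u \right)} = -3 - \left(9 - u^{2} - 17 u\right) = -3 + \left(-9 + u^{2} + 17 u\right) = -12 + u^{2} + 17 u$)
$o^{2}{\left(g{\left(3,-5 \right)} \right)} = \left(-12 + \left(\frac{1}{4}\right)^{2} + 17 \cdot \frac{1}{4}\right)^{2} = \left(-12 + \frac{1}{16} + \frac{17}{4}\right)^{2} = \left(- \frac{123}{16}\right)^{2} = \frac{15129}{256}$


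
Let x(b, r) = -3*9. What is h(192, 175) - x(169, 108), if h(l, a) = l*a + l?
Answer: 33819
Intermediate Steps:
x(b, r) = -27
h(l, a) = l + a*l (h(l, a) = a*l + l = l + a*l)
h(192, 175) - x(169, 108) = 192*(1 + 175) - 1*(-27) = 192*176 + 27 = 33792 + 27 = 33819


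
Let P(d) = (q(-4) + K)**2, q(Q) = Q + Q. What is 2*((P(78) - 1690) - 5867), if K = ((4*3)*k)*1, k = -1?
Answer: -14314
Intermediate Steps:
q(Q) = 2*Q
K = -12 (K = ((4*3)*(-1))*1 = (12*(-1))*1 = -12*1 = -12)
P(d) = 400 (P(d) = (2*(-4) - 12)**2 = (-8 - 12)**2 = (-20)**2 = 400)
2*((P(78) - 1690) - 5867) = 2*((400 - 1690) - 5867) = 2*(-1290 - 5867) = 2*(-7157) = -14314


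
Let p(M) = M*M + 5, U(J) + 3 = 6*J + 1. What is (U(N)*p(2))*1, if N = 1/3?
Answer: 0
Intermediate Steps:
N = 1/3 (N = 1*(1/3) = 1/3 ≈ 0.33333)
U(J) = -2 + 6*J (U(J) = -3 + (6*J + 1) = -3 + (1 + 6*J) = -2 + 6*J)
p(M) = 5 + M**2 (p(M) = M**2 + 5 = 5 + M**2)
(U(N)*p(2))*1 = ((-2 + 6*(1/3))*(5 + 2**2))*1 = ((-2 + 2)*(5 + 4))*1 = (0*9)*1 = 0*1 = 0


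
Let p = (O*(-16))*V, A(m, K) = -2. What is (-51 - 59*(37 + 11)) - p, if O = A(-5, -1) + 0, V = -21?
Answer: -2211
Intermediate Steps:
O = -2 (O = -2 + 0 = -2)
p = -672 (p = -2*(-16)*(-21) = 32*(-21) = -672)
(-51 - 59*(37 + 11)) - p = (-51 - 59*(37 + 11)) - 1*(-672) = (-51 - 59*48) + 672 = (-51 - 2832) + 672 = -2883 + 672 = -2211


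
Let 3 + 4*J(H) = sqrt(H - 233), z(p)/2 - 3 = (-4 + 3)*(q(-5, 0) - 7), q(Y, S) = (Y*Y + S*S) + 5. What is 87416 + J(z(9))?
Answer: 349661/4 + I*sqrt(273)/4 ≈ 87415.0 + 4.1307*I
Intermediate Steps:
q(Y, S) = 5 + S**2 + Y**2 (q(Y, S) = (Y**2 + S**2) + 5 = (S**2 + Y**2) + 5 = 5 + S**2 + Y**2)
z(p) = -40 (z(p) = 6 + 2*((-4 + 3)*((5 + 0**2 + (-5)**2) - 7)) = 6 + 2*(-((5 + 0 + 25) - 7)) = 6 + 2*(-(30 - 7)) = 6 + 2*(-1*23) = 6 + 2*(-23) = 6 - 46 = -40)
J(H) = -3/4 + sqrt(-233 + H)/4 (J(H) = -3/4 + sqrt(H - 233)/4 = -3/4 + sqrt(-233 + H)/4)
87416 + J(z(9)) = 87416 + (-3/4 + sqrt(-233 - 40)/4) = 87416 + (-3/4 + sqrt(-273)/4) = 87416 + (-3/4 + (I*sqrt(273))/4) = 87416 + (-3/4 + I*sqrt(273)/4) = 349661/4 + I*sqrt(273)/4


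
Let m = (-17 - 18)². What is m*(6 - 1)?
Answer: 6125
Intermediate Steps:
m = 1225 (m = (-35)² = 1225)
m*(6 - 1) = 1225*(6 - 1) = 1225*5 = 6125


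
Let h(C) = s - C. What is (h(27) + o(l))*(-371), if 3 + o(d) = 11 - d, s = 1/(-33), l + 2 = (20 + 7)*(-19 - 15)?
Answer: -11030572/33 ≈ -3.3426e+5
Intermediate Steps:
l = -920 (l = -2 + (20 + 7)*(-19 - 15) = -2 + 27*(-34) = -2 - 918 = -920)
s = -1/33 (s = 1*(-1/33) = -1/33 ≈ -0.030303)
o(d) = 8 - d (o(d) = -3 + (11 - d) = 8 - d)
h(C) = -1/33 - C
(h(27) + o(l))*(-371) = ((-1/33 - 1*27) + (8 - 1*(-920)))*(-371) = ((-1/33 - 27) + (8 + 920))*(-371) = (-892/33 + 928)*(-371) = (29732/33)*(-371) = -11030572/33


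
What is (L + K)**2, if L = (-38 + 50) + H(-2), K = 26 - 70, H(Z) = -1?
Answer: 1089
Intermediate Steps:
K = -44
L = 11 (L = (-38 + 50) - 1 = 12 - 1 = 11)
(L + K)**2 = (11 - 44)**2 = (-33)**2 = 1089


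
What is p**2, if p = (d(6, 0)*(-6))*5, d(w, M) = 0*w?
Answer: 0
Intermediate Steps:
d(w, M) = 0
p = 0 (p = (0*(-6))*5 = 0*5 = 0)
p**2 = 0**2 = 0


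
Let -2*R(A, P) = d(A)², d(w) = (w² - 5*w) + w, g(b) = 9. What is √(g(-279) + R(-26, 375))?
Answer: 3*I*√33799 ≈ 551.54*I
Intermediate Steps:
d(w) = w² - 4*w
R(A, P) = -A²*(-4 + A)²/2
√(g(-279) + R(-26, 375)) = √(9 - ½*(-26)²*(-4 - 26)²) = √(9 - ½*676*(-30)²) = √(9 - ½*676*900) = √(9 - 304200) = √(-304191) = 3*I*√33799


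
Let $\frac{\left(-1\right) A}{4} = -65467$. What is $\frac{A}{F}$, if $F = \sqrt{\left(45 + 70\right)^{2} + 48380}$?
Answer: $\frac{261868 \sqrt{5}}{555} \approx 1055.1$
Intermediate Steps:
$A = 261868$ ($A = \left(-4\right) \left(-65467\right) = 261868$)
$F = 111 \sqrt{5}$ ($F = \sqrt{115^{2} + 48380} = \sqrt{13225 + 48380} = \sqrt{61605} = 111 \sqrt{5} \approx 248.2$)
$\frac{A}{F} = \frac{261868}{111 \sqrt{5}} = 261868 \frac{\sqrt{5}}{555} = \frac{261868 \sqrt{5}}{555}$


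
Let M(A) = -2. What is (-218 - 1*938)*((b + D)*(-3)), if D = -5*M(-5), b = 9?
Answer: 65892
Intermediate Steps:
D = 10 (D = -5*(-2) = 10)
(-218 - 1*938)*((b + D)*(-3)) = (-218 - 1*938)*((9 + 10)*(-3)) = (-218 - 938)*(19*(-3)) = -1156*(-57) = 65892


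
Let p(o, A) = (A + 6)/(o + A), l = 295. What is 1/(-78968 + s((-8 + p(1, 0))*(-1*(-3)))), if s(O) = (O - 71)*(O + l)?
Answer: -1/101221 ≈ -9.8794e-6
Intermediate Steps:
p(o, A) = (6 + A)/(A + o)
s(O) = (-71 + O)*(295 + O) (s(O) = (O - 71)*(O + 295) = (-71 + O)*(295 + O))
1/(-78968 + s((-8 + p(1, 0))*(-1*(-3)))) = 1/(-78968 + (-20945 + ((-8 + (6 + 0)/(0 + 1))*(-1*(-3)))² + 224*((-8 + (6 + 0)/(0 + 1))*(-1*(-3))))) = 1/(-78968 + (-20945 + ((-8 + 6/1)*3)² + 224*((-8 + 6/1)*3))) = 1/(-78968 + (-20945 + ((-8 + 1*6)*3)² + 224*((-8 + 1*6)*3))) = 1/(-78968 + (-20945 + ((-8 + 6)*3)² + 224*((-8 + 6)*3))) = 1/(-78968 + (-20945 + (-2*3)² + 224*(-2*3))) = 1/(-78968 + (-20945 + (-6)² + 224*(-6))) = 1/(-78968 + (-20945 + 36 - 1344)) = 1/(-78968 - 22253) = 1/(-101221) = -1/101221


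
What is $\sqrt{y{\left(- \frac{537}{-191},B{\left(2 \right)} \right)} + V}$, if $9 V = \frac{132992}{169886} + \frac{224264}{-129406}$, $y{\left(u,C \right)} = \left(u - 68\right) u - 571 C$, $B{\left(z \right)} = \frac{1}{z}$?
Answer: $\frac{i \sqrt{18601109453844550306702582498}}{6298492700634} \approx 21.654 i$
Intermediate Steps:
$y{\left(u,C \right)} = - 571 C + u \left(-68 + u\right)$ ($y{\left(u,C \right)} = \left(u - 68\right) u - 571 C = \left(-68 + u\right) u - 571 C = u \left(-68 + u\right) - 571 C = - 571 C + u \left(-68 + u\right)$)
$V = - \frac{5222337788}{49464602361}$ ($V = \frac{\frac{132992}{169886} + \frac{224264}{-129406}}{9} = \frac{132992 \cdot \frac{1}{169886} + 224264 \left(- \frac{1}{129406}\right)}{9} = \frac{\frac{66496}{84943} - \frac{112132}{64703}}{9} = \frac{1}{9} \left(- \frac{5222337788}{5496066929}\right) = - \frac{5222337788}{49464602361} \approx -0.10558$)
$\sqrt{y{\left(- \frac{537}{-191},B{\left(2 \right)} \right)} + V} = \sqrt{\left(\left(- \frac{537}{-191}\right)^{2} - \frac{571}{2} - 68 \left(- \frac{537}{-191}\right)\right) - \frac{5222337788}{49464602361}} = \sqrt{\left(\left(\left(-537\right) \left(- \frac{1}{191}\right)\right)^{2} - \frac{571}{2} - 68 \left(\left(-537\right) \left(- \frac{1}{191}\right)\right)\right) - \frac{5222337788}{49464602361}} = \sqrt{\left(\left(\frac{537}{191}\right)^{2} - \frac{571}{2} - \frac{36516}{191}\right) - \frac{5222337788}{49464602361}} = \sqrt{\left(\frac{288369}{36481} - \frac{571}{2} - \frac{36516}{191}\right) - \frac{5222337788}{49464602361}} = \sqrt{- \frac{34203025}{72962} - \frac{5222337788}{49464602361}} = \sqrt{- \frac{1692220063378030081}{3609036317463282}} = \frac{i \sqrt{18601109453844550306702582498}}{6298492700634}$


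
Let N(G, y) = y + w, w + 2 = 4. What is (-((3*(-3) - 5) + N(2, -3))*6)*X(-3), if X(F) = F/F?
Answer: 90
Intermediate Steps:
w = 2 (w = -2 + 4 = 2)
N(G, y) = 2 + y (N(G, y) = y + 2 = 2 + y)
X(F) = 1
(-((3*(-3) - 5) + N(2, -3))*6)*X(-3) = -((3*(-3) - 5) + (2 - 3))*6*1 = -((-9 - 5) - 1)*6*1 = -(-14 - 1)*6*1 = -(-15)*6*1 = -1*(-90)*1 = 90*1 = 90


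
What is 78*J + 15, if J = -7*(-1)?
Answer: 561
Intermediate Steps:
J = 7
78*J + 15 = 78*7 + 15 = 546 + 15 = 561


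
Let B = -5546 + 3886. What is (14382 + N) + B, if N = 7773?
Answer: 20495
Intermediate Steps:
B = -1660
(14382 + N) + B = (14382 + 7773) - 1660 = 22155 - 1660 = 20495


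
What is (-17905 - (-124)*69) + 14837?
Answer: 5488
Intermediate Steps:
(-17905 - (-124)*69) + 14837 = (-17905 - 1*(-8556)) + 14837 = (-17905 + 8556) + 14837 = -9349 + 14837 = 5488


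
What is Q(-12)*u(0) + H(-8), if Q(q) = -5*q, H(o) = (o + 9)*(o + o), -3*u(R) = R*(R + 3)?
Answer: -16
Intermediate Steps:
u(R) = -R*(3 + R)/3 (u(R) = -R*(R + 3)/3 = -R*(3 + R)/3)
H(o) = 2*o*(9 + o) (H(o) = (9 + o)*(2*o) = 2*o*(9 + o))
Q(q) = -5*q
Q(-12)*u(0) + H(-8) = (-5*(-12))*(-⅓*0*(3 + 0)) + 2*(-8)*(9 - 8) = 60*(-⅓*0*3) + 2*(-8)*1 = 60*0 - 16 = 0 - 16 = -16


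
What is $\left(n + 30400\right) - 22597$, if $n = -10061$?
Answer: $-2258$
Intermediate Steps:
$\left(n + 30400\right) - 22597 = \left(-10061 + 30400\right) - 22597 = 20339 - 22597 = -2258$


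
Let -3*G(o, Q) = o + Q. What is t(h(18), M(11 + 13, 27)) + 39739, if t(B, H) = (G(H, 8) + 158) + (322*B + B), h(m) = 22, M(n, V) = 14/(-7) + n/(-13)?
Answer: 611021/13 ≈ 47002.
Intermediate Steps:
G(o, Q) = -Q/3 - o/3 (G(o, Q) = -(o + Q)/3 = -(Q + o)/3 = -Q/3 - o/3)
M(n, V) = -2 - n/13 (M(n, V) = 14*(-1/7) + n*(-1/13) = -2 - n/13)
t(B, H) = 466/3 + 323*B - H/3 (t(B, H) = ((-1/3*8 - H/3) + 158) + (322*B + B) = ((-8/3 - H/3) + 158) + 323*B = (466/3 - H/3) + 323*B = 466/3 + 323*B - H/3)
t(h(18), M(11 + 13, 27)) + 39739 = (466/3 + 323*22 - (-2 - (11 + 13)/13)/3) + 39739 = (466/3 + 7106 - (-2 - 1/13*24)/3) + 39739 = (466/3 + 7106 - (-2 - 24/13)/3) + 39739 = (466/3 + 7106 - 1/3*(-50/13)) + 39739 = (466/3 + 7106 + 50/39) + 39739 = 94414/13 + 39739 = 611021/13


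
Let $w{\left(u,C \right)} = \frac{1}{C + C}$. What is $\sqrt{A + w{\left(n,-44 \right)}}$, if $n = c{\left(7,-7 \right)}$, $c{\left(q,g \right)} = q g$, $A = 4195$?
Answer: $\frac{\sqrt{8121498}}{44} \approx 64.769$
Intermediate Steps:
$c{\left(q,g \right)} = g q$
$n = -49$ ($n = \left(-7\right) 7 = -49$)
$w{\left(u,C \right)} = \frac{1}{2 C}$
$\sqrt{A + w{\left(n,-44 \right)}} = \sqrt{4195 + \frac{1}{2 \left(-44\right)}} = \sqrt{4195 + \frac{1}{2} \left(- \frac{1}{44}\right)} = \sqrt{4195 - \frac{1}{88}} = \sqrt{\frac{369159}{88}} = \frac{\sqrt{8121498}}{44}$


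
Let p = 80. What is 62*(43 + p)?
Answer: 7626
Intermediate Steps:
62*(43 + p) = 62*(43 + 80) = 62*123 = 7626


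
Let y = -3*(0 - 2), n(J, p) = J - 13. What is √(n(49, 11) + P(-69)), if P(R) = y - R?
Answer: √111 ≈ 10.536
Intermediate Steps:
n(J, p) = -13 + J
y = 6 (y = -3*(-2) = 6)
P(R) = 6 - R
√(n(49, 11) + P(-69)) = √((-13 + 49) + (6 - 1*(-69))) = √(36 + (6 + 69)) = √(36 + 75) = √111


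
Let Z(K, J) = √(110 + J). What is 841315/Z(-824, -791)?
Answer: -841315*I*√681/681 ≈ -32239.0*I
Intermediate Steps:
841315/Z(-824, -791) = 841315/(√(110 - 791)) = 841315/(√(-681)) = 841315/((I*√681)) = 841315*(-I*√681/681) = -841315*I*√681/681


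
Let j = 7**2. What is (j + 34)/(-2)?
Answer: -83/2 ≈ -41.500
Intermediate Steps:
j = 49
(j + 34)/(-2) = (49 + 34)/(-2) = -1/2*83 = -83/2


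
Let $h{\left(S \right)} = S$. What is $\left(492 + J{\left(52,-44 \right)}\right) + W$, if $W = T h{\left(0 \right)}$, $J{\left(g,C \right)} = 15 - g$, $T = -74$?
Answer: $455$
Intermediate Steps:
$W = 0$ ($W = \left(-74\right) 0 = 0$)
$\left(492 + J{\left(52,-44 \right)}\right) + W = \left(492 + \left(15 - 52\right)\right) + 0 = \left(492 - 37\right) + 0 = 455 + 0 = 455$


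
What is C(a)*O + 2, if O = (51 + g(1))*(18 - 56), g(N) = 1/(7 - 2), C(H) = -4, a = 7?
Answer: 38922/5 ≈ 7784.4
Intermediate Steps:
g(N) = ⅕ (g(N) = 1/5 = ⅕)
O = -9728/5 (O = (51 + ⅕)*(18 - 56) = (256/5)*(-38) = -9728/5 ≈ -1945.6)
C(a)*O + 2 = -4*(-9728/5) + 2 = 38912/5 + 2 = 38922/5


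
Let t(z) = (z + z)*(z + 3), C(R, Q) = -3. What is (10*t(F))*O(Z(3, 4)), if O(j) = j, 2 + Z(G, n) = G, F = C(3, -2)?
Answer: 0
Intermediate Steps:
F = -3
Z(G, n) = -2 + G
t(z) = 2*z*(3 + z) (t(z) = (2*z)*(3 + z) = 2*z*(3 + z))
(10*t(F))*O(Z(3, 4)) = (10*(2*(-3)*(3 - 3)))*(-2 + 3) = (10*(2*(-3)*0))*1 = (10*0)*1 = 0*1 = 0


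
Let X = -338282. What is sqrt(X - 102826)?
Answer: 6*I*sqrt(12253) ≈ 664.16*I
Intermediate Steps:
sqrt(X - 102826) = sqrt(-338282 - 102826) = sqrt(-441108) = 6*I*sqrt(12253)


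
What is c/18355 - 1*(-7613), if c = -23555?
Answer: 27942612/3671 ≈ 7611.7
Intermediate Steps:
c/18355 - 1*(-7613) = -23555/18355 - 1*(-7613) = -23555*1/18355 + 7613 = -4711/3671 + 7613 = 27942612/3671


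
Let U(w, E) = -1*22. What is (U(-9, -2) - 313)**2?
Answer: 112225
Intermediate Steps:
U(w, E) = -22
(U(-9, -2) - 313)**2 = (-22 - 313)**2 = (-335)**2 = 112225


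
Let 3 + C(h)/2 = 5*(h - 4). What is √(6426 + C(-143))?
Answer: 15*√22 ≈ 70.356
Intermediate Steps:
C(h) = -46 + 10*h (C(h) = -6 + 2*(5*(h - 4)) = -6 + 2*(5*(-4 + h)) = -6 + 2*(-20 + 5*h) = -6 + (-40 + 10*h) = -46 + 10*h)
√(6426 + C(-143)) = √(6426 + (-46 + 10*(-143))) = √(6426 + (-46 - 1430)) = √(6426 - 1476) = √4950 = 15*√22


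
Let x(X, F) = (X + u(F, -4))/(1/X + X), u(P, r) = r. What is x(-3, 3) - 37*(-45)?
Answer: 16671/10 ≈ 1667.1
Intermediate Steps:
x(X, F) = (-4 + X)/(X + 1/X) (x(X, F) = (X - 4)/(1/X + X) = (-4 + X)/(X + 1/X))
x(-3, 3) - 37*(-45) = -3*(-4 - 3)/(1 + (-3)²) - 37*(-45) = -3*(-7)/(1 + 9) + 1665 = -3*(-7)/10 + 1665 = -3*⅒*(-7) + 1665 = 21/10 + 1665 = 16671/10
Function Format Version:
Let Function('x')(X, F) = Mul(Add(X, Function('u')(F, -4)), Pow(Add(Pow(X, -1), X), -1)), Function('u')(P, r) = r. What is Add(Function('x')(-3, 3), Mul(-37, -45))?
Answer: Rational(16671, 10) ≈ 1667.1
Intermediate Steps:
Function('x')(X, F) = Mul(Pow(Add(X, Pow(X, -1)), -1), Add(-4, X)) (Function('x')(X, F) = Mul(Add(X, -4), Pow(Add(Pow(X, -1), X), -1)) = Mul(Add(-4, X), Pow(Add(X, Pow(X, -1)), -1)) = Mul(Pow(Add(X, Pow(X, -1)), -1), Add(-4, X)))
Add(Function('x')(-3, 3), Mul(-37, -45)) = Add(Mul(-3, Pow(Add(1, Pow(-3, 2)), -1), Add(-4, -3)), Mul(-37, -45)) = Add(Mul(-3, Pow(Add(1, 9), -1), -7), 1665) = Add(Mul(-3, Pow(10, -1), -7), 1665) = Add(Mul(-3, Rational(1, 10), -7), 1665) = Add(Rational(21, 10), 1665) = Rational(16671, 10)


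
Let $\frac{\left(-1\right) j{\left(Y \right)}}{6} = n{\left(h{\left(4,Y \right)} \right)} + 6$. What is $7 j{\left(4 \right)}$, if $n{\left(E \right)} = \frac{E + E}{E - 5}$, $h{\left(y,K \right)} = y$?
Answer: $84$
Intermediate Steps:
$n{\left(E \right)} = \frac{2 E}{-5 + E}$
$j{\left(Y \right)} = 12$ ($j{\left(Y \right)} = - 6 \left(2 \cdot 4 \frac{1}{-5 + 4} + 6\right) = - 6 \left(2 \cdot 4 \frac{1}{-1} + 6\right) = - 6 \left(2 \cdot 4 \left(-1\right) + 6\right) = - 6 \left(-8 + 6\right) = \left(-6\right) \left(-2\right) = 12$)
$7 j{\left(4 \right)} = 7 \cdot 12 = 84$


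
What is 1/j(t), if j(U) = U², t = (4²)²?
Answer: 1/65536 ≈ 1.5259e-5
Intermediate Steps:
t = 256 (t = 16² = 256)
1/j(t) = 1/(256²) = 1/65536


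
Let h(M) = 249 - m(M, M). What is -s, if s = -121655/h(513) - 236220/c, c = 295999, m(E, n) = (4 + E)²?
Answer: 5414086091/15808714592 ≈ 0.34247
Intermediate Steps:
h(M) = 249 - (4 + M)²
s = -5414086091/15808714592 (s = -121655/(249 - (4 + 513)²) - 236220/295999 = -121655/(249 - 1*517²) - 236220*1/295999 = -121655/(249 - 1*267289) - 236220/295999 = -121655/(249 - 267289) - 236220/295999 = -121655/(-267040) - 236220/295999 = -121655*(-1/267040) - 236220/295999 = 24331/53408 - 236220/295999 = -5414086091/15808714592 ≈ -0.34247)
-s = -1*(-5414086091/15808714592) = 5414086091/15808714592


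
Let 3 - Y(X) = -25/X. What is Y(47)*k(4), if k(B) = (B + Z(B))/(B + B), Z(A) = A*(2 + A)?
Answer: 581/47 ≈ 12.362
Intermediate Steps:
Y(X) = 3 + 25/X (Y(X) = 3 - (-25)/X = 3 + 25/X)
k(B) = (B + B*(2 + B))/(2*B) (k(B) = (B + B*(2 + B))/(B + B) = (B + B*(2 + B))/((2*B)) = (B + B*(2 + B))*(1/(2*B)) = (B + B*(2 + B))/(2*B))
Y(47)*k(4) = (3 + 25/47)*(3/2 + (½)*4) = (3 + 25*(1/47))*(3/2 + 2) = (3 + 25/47)*(7/2) = (166/47)*(7/2) = 581/47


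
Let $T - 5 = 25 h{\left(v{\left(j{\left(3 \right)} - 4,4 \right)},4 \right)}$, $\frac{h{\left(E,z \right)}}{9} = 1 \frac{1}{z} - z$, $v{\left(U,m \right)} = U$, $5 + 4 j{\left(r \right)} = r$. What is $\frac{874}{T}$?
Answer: $- \frac{3496}{3355} \approx -1.042$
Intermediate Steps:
$j{\left(r \right)} = - \frac{5}{4} + \frac{r}{4}$
$h{\left(E,z \right)} = - 9 z + \frac{9}{z}$ ($h{\left(E,z \right)} = 9 \left(1 \frac{1}{z} - z\right) = 9 \left(\frac{1}{z} - z\right) = - 9 z + \frac{9}{z}$)
$T = - \frac{3355}{4}$ ($T = 5 + 25 \left(\left(-9\right) 4 + \frac{9}{4}\right) = 5 + 25 \left(-36 + 9 \cdot \frac{1}{4}\right) = 5 + 25 \left(-36 + \frac{9}{4}\right) = 5 + 25 \left(- \frac{135}{4}\right) = 5 - \frac{3375}{4} = - \frac{3355}{4} \approx -838.75$)
$\frac{874}{T} = \frac{874}{- \frac{3355}{4}} = 874 \left(- \frac{4}{3355}\right) = - \frac{3496}{3355}$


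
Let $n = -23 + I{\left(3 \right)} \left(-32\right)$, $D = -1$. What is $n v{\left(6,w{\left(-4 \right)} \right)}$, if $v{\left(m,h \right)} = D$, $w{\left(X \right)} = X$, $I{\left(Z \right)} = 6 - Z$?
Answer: $119$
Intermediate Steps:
$v{\left(m,h \right)} = -1$
$n = -119$ ($n = -23 + \left(6 - 3\right) \left(-32\right) = -23 + 3 \left(-32\right) = -23 - 96 = -119$)
$n v{\left(6,w{\left(-4 \right)} \right)} = \left(-119\right) \left(-1\right) = 119$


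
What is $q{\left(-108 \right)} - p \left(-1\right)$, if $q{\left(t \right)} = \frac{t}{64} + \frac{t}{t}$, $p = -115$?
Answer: $- \frac{1851}{16} \approx -115.69$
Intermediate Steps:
$q{\left(t \right)} = 1 + \frac{t}{64}$ ($q{\left(t \right)} = t \frac{1}{64} + 1 = \frac{t}{64} + 1 = 1 + \frac{t}{64}$)
$q{\left(-108 \right)} - p \left(-1\right) = \left(1 + \frac{1}{64} \left(-108\right)\right) - \left(-115\right) \left(-1\right) = \left(1 - \frac{27}{16}\right) - 115 = - \frac{11}{16} - 115 = - \frac{1851}{16}$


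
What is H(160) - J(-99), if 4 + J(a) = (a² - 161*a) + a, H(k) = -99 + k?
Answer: -25576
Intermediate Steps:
J(a) = -4 + a² - 160*a (J(a) = -4 + ((a² - 161*a) + a) = -4 + (a² - 160*a) = -4 + a² - 160*a)
H(160) - J(-99) = (-99 + 160) - (-4 + (-99)² - 160*(-99)) = 61 - (-4 + 9801 + 15840) = 61 - 1*25637 = 61 - 25637 = -25576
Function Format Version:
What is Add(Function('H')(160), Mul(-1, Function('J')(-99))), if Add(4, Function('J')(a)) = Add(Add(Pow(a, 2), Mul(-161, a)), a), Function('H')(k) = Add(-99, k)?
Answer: -25576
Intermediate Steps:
Function('J')(a) = Add(-4, Pow(a, 2), Mul(-160, a)) (Function('J')(a) = Add(-4, Add(Add(Pow(a, 2), Mul(-161, a)), a)) = Add(-4, Add(Pow(a, 2), Mul(-160, a))) = Add(-4, Pow(a, 2), Mul(-160, a)))
Add(Function('H')(160), Mul(-1, Function('J')(-99))) = Add(Add(-99, 160), Mul(-1, Add(-4, Pow(-99, 2), Mul(-160, -99)))) = Add(61, Mul(-1, Add(-4, 9801, 15840))) = Add(61, Mul(-1, 25637)) = Add(61, -25637) = -25576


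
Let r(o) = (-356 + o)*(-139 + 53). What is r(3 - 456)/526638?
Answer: 34787/263319 ≈ 0.13211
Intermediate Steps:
r(o) = 30616 - 86*o (r(o) = (-356 + o)*(-86) = 30616 - 86*o)
r(3 - 456)/526638 = (30616 - 86*(3 - 456))/526638 = (30616 - 86*(-453))*(1/526638) = (30616 + 38958)*(1/526638) = 69574*(1/526638) = 34787/263319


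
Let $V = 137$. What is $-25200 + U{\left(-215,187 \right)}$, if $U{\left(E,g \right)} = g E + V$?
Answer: $-65268$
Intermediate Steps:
$U{\left(E,g \right)} = 137 + E g$ ($U{\left(E,g \right)} = g E + 137 = E g + 137 = 137 + E g$)
$-25200 + U{\left(-215,187 \right)} = -25200 + \left(137 - 40205\right) = -25200 - 40068 = -65268$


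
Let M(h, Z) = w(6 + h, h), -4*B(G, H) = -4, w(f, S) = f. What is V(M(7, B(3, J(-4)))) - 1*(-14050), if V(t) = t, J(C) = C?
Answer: 14063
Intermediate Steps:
B(G, H) = 1 (B(G, H) = -¼*(-4) = 1)
M(h, Z) = 6 + h
V(M(7, B(3, J(-4)))) - 1*(-14050) = (6 + 7) - 1*(-14050) = 13 + 14050 = 14063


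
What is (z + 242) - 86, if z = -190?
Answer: -34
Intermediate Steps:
(z + 242) - 86 = (-190 + 242) - 86 = 52 - 86 = -34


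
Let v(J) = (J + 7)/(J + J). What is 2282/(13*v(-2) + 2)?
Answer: -9128/57 ≈ -160.14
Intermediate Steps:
v(J) = (7 + J)/(2*J) (v(J) = (7 + J)/((2*J)) = (7 + J)*(1/(2*J)) = (7 + J)/(2*J))
2282/(13*v(-2) + 2) = 2282/(13*((½)*(7 - 2)/(-2)) + 2) = 2282/(13*((½)*(-½)*5) + 2) = 2282/(13*(-5/4) + 2) = 2282/(-65/4 + 2) = 2282/(-57/4) = 2282*(-4/57) = -9128/57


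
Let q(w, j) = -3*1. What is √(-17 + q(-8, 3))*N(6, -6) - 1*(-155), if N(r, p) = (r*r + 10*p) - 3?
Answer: 155 - 54*I*√5 ≈ 155.0 - 120.75*I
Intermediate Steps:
q(w, j) = -3
N(r, p) = -3 + r² + 10*p (N(r, p) = (r² + 10*p) - 3 = -3 + r² + 10*p)
√(-17 + q(-8, 3))*N(6, -6) - 1*(-155) = √(-17 - 3)*(-3 + 6² + 10*(-6)) - 1*(-155) = √(-20)*(-3 + 36 - 60) + 155 = (2*I*√5)*(-27) + 155 = -54*I*√5 + 155 = 155 - 54*I*√5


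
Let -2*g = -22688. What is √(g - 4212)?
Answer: 2*√1783 ≈ 84.451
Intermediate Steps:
g = 11344 (g = -½*(-22688) = 11344)
√(g - 4212) = √(11344 - 4212) = √7132 = 2*√1783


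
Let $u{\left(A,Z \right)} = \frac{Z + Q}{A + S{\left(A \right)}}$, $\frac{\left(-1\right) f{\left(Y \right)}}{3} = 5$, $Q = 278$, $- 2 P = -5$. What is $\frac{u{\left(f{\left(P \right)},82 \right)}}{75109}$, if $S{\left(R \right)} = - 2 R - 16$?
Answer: $- \frac{360}{75109} \approx -0.004793$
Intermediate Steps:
$P = \frac{5}{2}$ ($P = \left(- \frac{1}{2}\right) \left(-5\right) = \frac{5}{2} \approx 2.5$)
$S{\left(R \right)} = -16 - 2 R$
$f{\left(Y \right)} = -15$ ($f{\left(Y \right)} = \left(-3\right) 5 = -15$)
$u{\left(A,Z \right)} = \frac{278 + Z}{-16 - A}$ ($u{\left(A,Z \right)} = \frac{Z + 278}{A - \left(16 + 2 A\right)} = \frac{278 + Z}{-16 - A}$)
$\frac{u{\left(f{\left(P \right)},82 \right)}}{75109} = \frac{\frac{1}{-16 - -15} \left(278 + 82\right)}{75109} = \frac{1}{-16 + 15} \cdot 360 \cdot \frac{1}{75109} = \frac{1}{-1} \cdot 360 \cdot \frac{1}{75109} = \left(-1\right) 360 \cdot \frac{1}{75109} = \left(-360\right) \frac{1}{75109} = - \frac{360}{75109}$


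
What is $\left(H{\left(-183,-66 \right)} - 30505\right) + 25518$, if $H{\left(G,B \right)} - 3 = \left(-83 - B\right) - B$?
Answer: $-4935$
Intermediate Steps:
$H{\left(G,B \right)} = -80 - 2 B$ ($H{\left(G,B \right)} = 3 - \left(83 + 2 B\right) = -80 - 2 B$)
$\left(H{\left(-183,-66 \right)} - 30505\right) + 25518 = \left(\left(-80 - -132\right) - 30505\right) + 25518 = \left(\left(-80 + 132\right) - 30505\right) + 25518 = \left(52 - 30505\right) + 25518 = -30453 + 25518 = -4935$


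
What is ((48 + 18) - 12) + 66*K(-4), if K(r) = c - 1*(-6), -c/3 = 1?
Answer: 252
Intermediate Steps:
c = -3 (c = -3*1 = -3)
K(r) = 3 (K(r) = -3 - 1*(-6) = -3 + 6 = 3)
((48 + 18) - 12) + 66*K(-4) = ((48 + 18) - 12) + 66*3 = (66 - 12) + 198 = 54 + 198 = 252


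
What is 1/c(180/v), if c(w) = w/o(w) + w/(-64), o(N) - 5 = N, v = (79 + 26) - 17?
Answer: 43648/11277 ≈ 3.8705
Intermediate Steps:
v = 88 (v = 105 - 17 = 88)
o(N) = 5 + N
c(w) = -w/64 + w/(5 + w) (c(w) = w/(5 + w) + w/(-64) = w/(5 + w) + w*(-1/64) = w/(5 + w) - w/64 = -w/64 + w/(5 + w))
1/c(180/v) = 1/((180/88)*(59 - 180/88)/(64*(5 + 180/88))) = 1/((180*(1/88))*(59 - 180/88)/(64*(5 + 180*(1/88)))) = 1/((1/64)*(45/22)*(59 - 1*45/22)/(5 + 45/22)) = 1/((1/64)*(45/22)*(59 - 45/22)/(155/22)) = 1/((1/64)*(45/22)*(22/155)*(1253/22)) = 1/(11277/43648) = 43648/11277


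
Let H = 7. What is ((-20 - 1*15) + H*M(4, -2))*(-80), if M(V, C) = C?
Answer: 3920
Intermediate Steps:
((-20 - 1*15) + H*M(4, -2))*(-80) = ((-20 - 1*15) + 7*(-2))*(-80) = ((-20 - 15) - 14)*(-80) = (-35 - 14)*(-80) = -49*(-80) = 3920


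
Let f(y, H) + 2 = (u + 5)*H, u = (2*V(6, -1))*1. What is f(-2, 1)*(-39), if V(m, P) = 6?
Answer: -585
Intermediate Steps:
u = 12 (u = (2*6)*1 = 12*1 = 12)
f(y, H) = -2 + 17*H (f(y, H) = -2 + (12 + 5)*H = -2 + 17*H)
f(-2, 1)*(-39) = (-2 + 17*1)*(-39) = (-2 + 17)*(-39) = 15*(-39) = -585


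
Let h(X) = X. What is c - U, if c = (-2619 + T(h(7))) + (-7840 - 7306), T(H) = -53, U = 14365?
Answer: -32183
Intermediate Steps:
c = -17818 (c = (-2619 - 53) + (-7840 - 7306) = -2672 - 15146 = -17818)
c - U = -17818 - 1*14365 = -17818 - 14365 = -32183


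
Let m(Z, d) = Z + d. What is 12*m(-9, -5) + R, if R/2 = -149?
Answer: -466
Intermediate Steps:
R = -298 (R = 2*(-149) = -298)
12*m(-9, -5) + R = 12*(-9 - 5) - 298 = 12*(-14) - 298 = -168 - 298 = -466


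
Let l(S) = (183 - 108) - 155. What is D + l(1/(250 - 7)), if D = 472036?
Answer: 471956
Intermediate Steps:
l(S) = -80 (l(S) = 75 - 155 = -80)
D + l(1/(250 - 7)) = 472036 - 80 = 471956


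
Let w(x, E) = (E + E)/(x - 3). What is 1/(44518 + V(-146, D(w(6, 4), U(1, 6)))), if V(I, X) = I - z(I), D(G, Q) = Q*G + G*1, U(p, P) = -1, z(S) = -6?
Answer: 1/44378 ≈ 2.2534e-5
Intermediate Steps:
w(x, E) = 2*E/(-3 + x) (w(x, E) = (2*E)/(-3 + x) = 2*E/(-3 + x))
D(G, Q) = G + G*Q (D(G, Q) = G*Q + G = G + G*Q)
V(I, X) = 6 + I (V(I, X) = I - 1*(-6) = I + 6 = 6 + I)
1/(44518 + V(-146, D(w(6, 4), U(1, 6)))) = 1/(44518 + (6 - 146)) = 1/(44518 - 140) = 1/44378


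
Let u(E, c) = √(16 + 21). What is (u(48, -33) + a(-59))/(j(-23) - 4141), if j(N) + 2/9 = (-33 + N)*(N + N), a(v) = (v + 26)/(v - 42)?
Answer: -297/1422787 - 9*√37/14087 ≈ -0.0040949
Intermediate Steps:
u(E, c) = √37
a(v) = (26 + v)/(-42 + v)
j(N) = -2/9 + 2*N*(-33 + N) (j(N) = -2/9 + (-33 + N)*(N + N) = -2/9 + (-33 + N)*(2*N) = -2/9 + 2*N*(-33 + N))
(u(48, -33) + a(-59))/(j(-23) - 4141) = (√37 + (26 - 59)/(-42 - 59))/((-2/9 - 66*(-23) + 2*(-23)²) - 4141) = (√37 - 33/(-101))/((-2/9 + 1518 + 2*529) - 4141) = (√37 - 1/101*(-33))/((-2/9 + 1518 + 1058) - 4141) = (√37 + 33/101)/(23182/9 - 4141) = (33/101 + √37)/(-14087/9) = (33/101 + √37)*(-9/14087) = -297/1422787 - 9*√37/14087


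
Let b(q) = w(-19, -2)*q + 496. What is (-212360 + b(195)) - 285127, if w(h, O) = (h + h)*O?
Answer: -482171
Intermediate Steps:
w(h, O) = 2*O*h (w(h, O) = (2*h)*O = 2*O*h)
b(q) = 496 + 76*q (b(q) = (2*(-2)*(-19))*q + 496 = 76*q + 496 = 496 + 76*q)
(-212360 + b(195)) - 285127 = (-212360 + (496 + 76*195)) - 285127 = (-212360 + (496 + 14820)) - 285127 = (-212360 + 15316) - 285127 = -197044 - 285127 = -482171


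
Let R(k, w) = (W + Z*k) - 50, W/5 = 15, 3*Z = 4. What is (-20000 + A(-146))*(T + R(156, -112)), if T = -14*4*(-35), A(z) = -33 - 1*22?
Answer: -43980615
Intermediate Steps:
Z = 4/3 (Z = (1/3)*4 = 4/3 ≈ 1.3333)
W = 75 (W = 5*15 = 75)
A(z) = -55 (A(z) = -33 - 22 = -55)
T = 1960 (T = -56*(-35) = 1960)
R(k, w) = 25 + 4*k/3 (R(k, w) = (75 + 4*k/3) - 50 = 25 + 4*k/3)
(-20000 + A(-146))*(T + R(156, -112)) = (-20000 - 55)*(1960 + (25 + (4/3)*156)) = -20055*(1960 + (25 + 208)) = -20055*(1960 + 233) = -20055*2193 = -43980615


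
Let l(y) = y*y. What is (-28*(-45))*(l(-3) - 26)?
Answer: -21420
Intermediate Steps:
l(y) = y²
(-28*(-45))*(l(-3) - 26) = (-28*(-45))*((-3)² - 26) = 1260*(9 - 26) = 1260*(-17) = -21420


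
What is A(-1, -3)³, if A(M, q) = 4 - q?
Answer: 343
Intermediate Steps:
A(-1, -3)³ = (4 - 1*(-3))³ = (4 + 3)³ = 7³ = 343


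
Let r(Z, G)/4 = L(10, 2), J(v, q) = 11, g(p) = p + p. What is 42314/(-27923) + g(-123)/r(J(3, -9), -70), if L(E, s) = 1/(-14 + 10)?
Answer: 6826744/27923 ≈ 244.48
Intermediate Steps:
g(p) = 2*p
L(E, s) = -¼ (L(E, s) = 1/(-4) = -¼)
r(Z, G) = -1 (r(Z, G) = 4*(-¼) = -1)
42314/(-27923) + g(-123)/r(J(3, -9), -70) = 42314/(-27923) + (2*(-123))/(-1) = 42314*(-1/27923) - 246*(-1) = -42314/27923 + 246 = 6826744/27923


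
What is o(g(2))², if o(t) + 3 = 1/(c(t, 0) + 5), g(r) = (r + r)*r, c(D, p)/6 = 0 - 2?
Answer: 484/49 ≈ 9.8775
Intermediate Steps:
c(D, p) = -12 (c(D, p) = 6*(0 - 2) = 6*(-2) = -12)
g(r) = 2*r² (g(r) = (2*r)*r = 2*r²)
o(t) = -22/7 (o(t) = -3 + 1/(-12 + 5) = -3 + 1/(-7) = -3 - ⅐ = -22/7)
o(g(2))² = (-22/7)² = 484/49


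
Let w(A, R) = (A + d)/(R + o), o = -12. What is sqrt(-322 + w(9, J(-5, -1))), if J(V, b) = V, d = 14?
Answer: I*sqrt(93449)/17 ≈ 17.982*I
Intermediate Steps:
w(A, R) = (14 + A)/(-12 + R) (w(A, R) = (A + 14)/(R - 12) = (14 + A)/(-12 + R))
sqrt(-322 + w(9, J(-5, -1))) = sqrt(-322 + (14 + 9)/(-12 - 5)) = sqrt(-322 + 23/(-17)) = sqrt(-322 - 1/17*23) = sqrt(-322 - 23/17) = sqrt(-5497/17) = I*sqrt(93449)/17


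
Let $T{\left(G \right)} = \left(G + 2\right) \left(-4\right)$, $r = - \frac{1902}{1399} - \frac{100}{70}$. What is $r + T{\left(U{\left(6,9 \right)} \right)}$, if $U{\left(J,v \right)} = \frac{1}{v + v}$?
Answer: $- \frac{970418}{88137} \approx -11.01$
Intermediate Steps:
$U{\left(J,v \right)} = \frac{1}{2 v}$
$r = - \frac{27304}{9793}$ ($r = \left(-1902\right) \frac{1}{1399} - \frac{10}{7} = - \frac{1902}{1399} - \frac{10}{7} = - \frac{27304}{9793} \approx -2.7881$)
$T{\left(G \right)} = -8 - 4 G$ ($T{\left(G \right)} = \left(2 + G\right) \left(-4\right) = -8 - 4 G$)
$r + T{\left(U{\left(6,9 \right)} \right)} = - \frac{27304}{9793} - \left(8 + 4 \frac{1}{2 \cdot 9}\right) = - \frac{27304}{9793} - \left(8 + 4 \cdot \frac{1}{2} \cdot \frac{1}{9}\right) = - \frac{27304}{9793} - \frac{74}{9} = - \frac{970418}{88137}$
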